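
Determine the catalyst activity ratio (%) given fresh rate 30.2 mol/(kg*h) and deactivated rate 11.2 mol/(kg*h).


Activity (%) = (rate_used / rate_fresh) * 100
rate_used = 11.2, rate_fresh = 30.2
= (11.2 / 30.2) * 100
= 0.3709 * 100 = 37.09

37.09 %


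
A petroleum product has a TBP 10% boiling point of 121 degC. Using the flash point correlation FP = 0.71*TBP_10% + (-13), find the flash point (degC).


FP = 0.71 * 121 + (-13) = 72.91

72.91 degC


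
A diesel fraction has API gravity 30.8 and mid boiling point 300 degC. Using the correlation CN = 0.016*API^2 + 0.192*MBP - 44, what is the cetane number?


CN = 0.016 * 30.8^2 + 0.192 * 300 - 44
CN = 15.17824 + 57.6 - 44 = 28.77824

28.77824


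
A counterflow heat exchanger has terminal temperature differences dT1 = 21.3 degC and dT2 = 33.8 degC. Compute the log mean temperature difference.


LMTD = (dT1 - dT2) / ln(dT1/dT2)
= (21.3 - 33.8) / ln(21.3 / 33.8) = -12.5 / -0.461754 = 27.07

27.07 degC


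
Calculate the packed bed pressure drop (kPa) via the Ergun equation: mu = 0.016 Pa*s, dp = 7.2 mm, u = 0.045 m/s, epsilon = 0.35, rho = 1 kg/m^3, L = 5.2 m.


dp = 7.2 mm = 0.0072 m
Viscous term = 150*0.016*0.045*(1-0.35)^2 / (0.0072^2*0.35^3) = 20529.6
Inertial term = 1.75*1*0.045^2*(1-0.35) / (0.0072*0.35^3) = 7.46173
dP/L = 20529.6 + 7.46173 = 20537.1 Pa/m
dP = 20537.1 * 5.2 / 1000 = 106.8 kPa

106.8 kPa


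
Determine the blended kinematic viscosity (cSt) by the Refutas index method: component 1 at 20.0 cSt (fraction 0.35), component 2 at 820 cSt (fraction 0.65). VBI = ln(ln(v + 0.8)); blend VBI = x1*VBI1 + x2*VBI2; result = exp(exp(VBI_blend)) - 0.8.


Refutas method: VBN_i = 14.534*ln(ln(visc_i + 0.8)) + 10.975, blended linearly by mass fraction; since VBN is linear in VBI_i = ln(ln(visc_i + 0.8)) and the fractions sum to 1, blend VBI directly: visc = exp(exp(VBI_blend)) - 0.8
VBI_1 = ln(ln(20.0 + 0.8)) = 1.1102
VBI_2 = ln(ln(820 + 0.8)) = 1.90364
VBI_blend = 0.35 * 1.1102 + 0.65 * 1.90364 = 1.62594
visc_blend = exp(exp(1.62594)) - 0.8 = 160.5

160.5 cSt


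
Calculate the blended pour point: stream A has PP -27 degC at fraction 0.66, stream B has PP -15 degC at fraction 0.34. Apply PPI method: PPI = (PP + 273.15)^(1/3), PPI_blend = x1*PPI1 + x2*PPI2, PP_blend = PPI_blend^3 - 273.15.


PPI_1 = (-27 + 273.15)^(1/3) = 6.2671
PPI_2 = (-15 + 273.15)^(1/3) = 6.36733
PPI_blend = 0.66 * 6.2671 + 0.34 * 6.36733 = 6.301178
PP_blend = 6.301178^3 - 273.15 = 250.1873 - 273.15 = -22.96

-22.96 degC


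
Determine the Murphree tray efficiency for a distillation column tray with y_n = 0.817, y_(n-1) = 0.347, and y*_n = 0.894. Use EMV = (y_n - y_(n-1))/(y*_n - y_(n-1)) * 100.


Murphree vapor efficiency: EMV = (y_n - y_(n-1)) / (y*_n - y_(n-1)) * 100
EMV = (0.817 - 0.347) / (0.894 - 0.347) * 100 = 0.47 / 0.547 * 100 = 85.92

85.92 %


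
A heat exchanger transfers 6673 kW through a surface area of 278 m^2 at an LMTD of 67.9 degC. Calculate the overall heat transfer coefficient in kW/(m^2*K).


From Q = U*A*LMTD, U = Q / (A * LMTD)
U = 6673 / (278 * 67.9) = 6673 / 18876.2 = 0.3535

0.3535 kW/(m^2*K)


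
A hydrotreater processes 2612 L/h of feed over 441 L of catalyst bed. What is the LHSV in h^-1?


LHSV = volumetric feed rate / catalyst volume
= 2612 L/h / 441 L
= 5.923 h^-1

5.923 h^-1


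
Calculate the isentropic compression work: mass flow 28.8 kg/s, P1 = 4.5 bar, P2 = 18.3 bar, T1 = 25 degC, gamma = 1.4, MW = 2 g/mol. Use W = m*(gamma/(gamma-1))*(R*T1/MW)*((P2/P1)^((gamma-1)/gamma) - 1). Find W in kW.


Isentropic work: W = m*(gamma/(gamma-1))*(R*T1/MW)*((P2/P1)^((gamma-1)/gamma) - 1)
T1 = 25 + 273.15 = 298.15 K
Pressure ratio = 18.3 / 4.5 = 4.06667
Exponent = (1.4 - 1)/1.4 = 0.285714
(P2/P1)^exp - 1 = 4.06667^0.285714 - 1 = 0.493028
W = 28.8 * 1.4 / 0.4 * 8.314 * 298.15 / 2 * 0.493028 = 61600

61600 kW


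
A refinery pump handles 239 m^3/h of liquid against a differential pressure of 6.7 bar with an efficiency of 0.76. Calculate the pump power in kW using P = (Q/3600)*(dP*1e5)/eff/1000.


Q = 239 / 3600 = 0.0663889 m^3/s
P = 0.0663889 * (6.7 * 1e5) / 0.76 / 1000 = 58.53

58.53 kW


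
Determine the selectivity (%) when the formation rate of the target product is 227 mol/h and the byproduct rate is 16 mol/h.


Selectivity = desired / (desired + undesired) * 100
Total products = 227 + 16 = 243 mol/h
S = 227 / 243 * 100
= 0.9342 * 100
= 93.42 %

93.42 %


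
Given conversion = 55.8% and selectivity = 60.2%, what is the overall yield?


Overall yield = conversion (%) * selectivity (%) / 100
Conversion = 55.8%, Selectivity = 60.2%
Y = 55.8 * 60.2 / 100
= 33.5916 %

33.5916 %


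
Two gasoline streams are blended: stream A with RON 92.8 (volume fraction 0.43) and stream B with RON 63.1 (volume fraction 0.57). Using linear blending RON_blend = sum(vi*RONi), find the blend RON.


Linear blending: RON_blend = sum(vi * RONi)
Contribution 1: 0.43 * 92.8 = 39.904
Contribution 2: 0.57 * 63.1 = 35.967
RON_blend = 39.904 + 35.967 = 75.871

75.871


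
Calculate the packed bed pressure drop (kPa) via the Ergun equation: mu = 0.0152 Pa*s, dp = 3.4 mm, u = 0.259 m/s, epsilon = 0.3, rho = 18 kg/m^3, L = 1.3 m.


dp = 3.4 mm = 0.0034 m
Viscous term = 150*0.0152*0.259*(1-0.3)^2 / (0.0034^2*0.3^3) = 927063
Inertial term = 1.75*18*0.259^2*(1-0.3) / (0.0034*0.3^3) = 16112.6
dP/L = 927063 + 16112.6 = 943176 Pa/m
dP = 943176 * 1.3 / 1000 = 1226 kPa

1226 kPa


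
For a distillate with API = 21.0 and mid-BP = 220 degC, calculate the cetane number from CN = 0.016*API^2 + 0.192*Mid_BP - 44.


CN = 0.016 * 21.0^2 + 0.192 * 220 - 44
CN = 7.056 + 42.24 - 44 = 5.296

5.296


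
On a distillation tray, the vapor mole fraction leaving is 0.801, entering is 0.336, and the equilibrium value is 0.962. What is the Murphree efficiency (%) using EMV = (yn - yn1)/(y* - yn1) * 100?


Murphree vapor efficiency: EMV = (y_n - y_(n-1)) / (y*_n - y_(n-1)) * 100
EMV = (0.801 - 0.336) / (0.962 - 0.336) * 100 = 0.465 / 0.626 * 100 = 74.28

74.28 %


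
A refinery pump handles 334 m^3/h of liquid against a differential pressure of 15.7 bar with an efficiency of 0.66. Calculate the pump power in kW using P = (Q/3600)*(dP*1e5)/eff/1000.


Q = 334 / 3600 = 0.0927778 m^3/s
P = 0.0927778 * (15.7 * 1e5) / 0.66 / 1000 = 220.7

220.7 kW


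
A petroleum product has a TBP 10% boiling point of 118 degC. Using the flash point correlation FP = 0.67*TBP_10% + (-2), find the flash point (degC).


FP = 0.67 * 118 + (-2) = 77.06

77.06 degC


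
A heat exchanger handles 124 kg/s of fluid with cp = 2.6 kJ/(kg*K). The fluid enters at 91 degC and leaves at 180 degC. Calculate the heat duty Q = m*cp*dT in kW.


Q = m_dot * cp * delta_T
delta_T = 180 - 91 = 89 K
Q = 124 * 2.6 * 89
= 322.4 * 89
= 28693.6 kW

28693.6 kW


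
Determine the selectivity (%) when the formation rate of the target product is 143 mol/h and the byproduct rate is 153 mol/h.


Selectivity = desired / (desired + undesired) * 100
Total products = 143 + 153 = 296 mol/h
S = 143 / 296 * 100
= 0.4831 * 100
= 48.31 %

48.31 %


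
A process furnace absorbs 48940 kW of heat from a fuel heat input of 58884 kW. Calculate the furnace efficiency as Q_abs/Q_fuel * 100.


Furnace efficiency = Q_absorbed / Q_fuel * 100
= 48940 / 58884 * 100 = 83.11

83.11 %


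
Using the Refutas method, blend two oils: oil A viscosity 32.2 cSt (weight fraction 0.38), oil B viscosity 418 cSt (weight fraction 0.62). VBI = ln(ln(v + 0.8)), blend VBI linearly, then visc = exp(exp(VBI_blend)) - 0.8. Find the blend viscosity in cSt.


Refutas method: VBN_i = 14.534*ln(ln(visc_i + 0.8)) + 10.975, blended linearly by mass fraction; since VBN is linear in VBI_i = ln(ln(visc_i + 0.8)) and the fractions sum to 1, blend VBI directly: visc = exp(exp(VBI_blend)) - 0.8
VBI_1 = ln(ln(32.2 + 0.8)) = 1.25176
VBI_2 = ln(ln(418 + 0.8)) = 1.79797
VBI_blend = 0.38 * 1.25176 + 0.62 * 1.79797 = 1.59041
visc_blend = exp(exp(1.59041)) - 0.8 = 134.3

134.3 cSt


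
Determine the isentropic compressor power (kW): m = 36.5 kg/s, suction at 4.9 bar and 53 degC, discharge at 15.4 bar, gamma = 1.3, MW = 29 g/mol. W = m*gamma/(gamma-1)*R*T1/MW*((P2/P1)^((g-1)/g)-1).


Isentropic work: W = m*(gamma/(gamma-1))*(R*T1/MW)*((P2/P1)^((gamma-1)/gamma) - 1)
T1 = 53 + 273.15 = 326.15 K
Pressure ratio = 15.4 / 4.9 = 3.14286
Exponent = (1.3 - 1)/1.3 = 0.230769
(P2/P1)^exp - 1 = 3.14286^0.230769 - 1 = 0.302468
W = 36.5 * 1.3 / 0.3 * 8.314 * 326.15 / 29 * 0.302468 = 4473

4473 kW


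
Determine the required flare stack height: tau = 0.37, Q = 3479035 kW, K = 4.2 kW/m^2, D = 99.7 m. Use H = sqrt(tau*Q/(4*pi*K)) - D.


tau*Q/(4*pi*K) = 0.37 * 3479035 / (4 * pi * 4.2) = 24389.4
sqrt(24389.4) = 156.171
H = 156.171 - 99.7 = 56.47

56.47 m


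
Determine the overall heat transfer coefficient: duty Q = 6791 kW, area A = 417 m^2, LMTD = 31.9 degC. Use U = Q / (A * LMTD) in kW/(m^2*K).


From Q = U*A*LMTD, U = Q / (A * LMTD)
U = 6791 / (417 * 31.9) = 6791 / 13302.3 = 0.5105

0.5105 kW/(m^2*K)


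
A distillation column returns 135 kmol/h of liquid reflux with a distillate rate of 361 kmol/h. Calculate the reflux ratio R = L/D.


Reflux ratio definition: R = L / D (liquid returned / distillate withdrawn)
L = 135 kmol/h, D = 361 kmol/h
R = 135 / 361 = 0.3740

0.3740


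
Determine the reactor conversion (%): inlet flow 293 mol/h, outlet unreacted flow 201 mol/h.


X = (F_in - F_out) / F_in * 100
Moles reacted = 293 - 201 = 92
X = 92 / 293 * 100
= 0.3140 * 100
= 31.40 %

31.40 %


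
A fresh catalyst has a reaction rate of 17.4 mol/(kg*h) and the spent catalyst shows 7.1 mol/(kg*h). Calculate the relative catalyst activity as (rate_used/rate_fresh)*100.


Activity (%) = (rate_used / rate_fresh) * 100
rate_used = 7.1, rate_fresh = 17.4
= (7.1 / 17.4) * 100
= 0.4080 * 100 = 40.80

40.80 %


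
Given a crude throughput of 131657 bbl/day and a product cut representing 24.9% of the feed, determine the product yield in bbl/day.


Crude throughput = 131657 bbl/day
Fraction yield = 24.9%
yield = throughput * fraction / 100
yield = 131657 * 24.9 / 100 = 32782.593

32782.593 bbl/day


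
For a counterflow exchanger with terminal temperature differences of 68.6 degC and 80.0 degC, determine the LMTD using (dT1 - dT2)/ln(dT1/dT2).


LMTD = (dT1 - dT2) / ln(dT1/dT2)
= (68.6 - 80.0) / ln(68.6 / 80.0) = -11.4 / -0.153734 = 74.15

74.15 degC


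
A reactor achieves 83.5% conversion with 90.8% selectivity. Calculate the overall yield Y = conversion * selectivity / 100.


Overall yield = conversion (%) * selectivity (%) / 100
Conversion = 83.5%, Selectivity = 90.8%
Y = 83.5 * 90.8 / 100
= 75.818 %

75.818 %


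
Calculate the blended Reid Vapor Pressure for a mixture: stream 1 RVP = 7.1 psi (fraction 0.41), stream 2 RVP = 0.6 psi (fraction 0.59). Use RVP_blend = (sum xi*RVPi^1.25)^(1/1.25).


Chevron index: RVP_blend = (sum xi*RVPi^1.25)^(1/1.25)
RVP^1.25 terms: 0.41 * 7.1^1.25 + 0.59 * 0.6^1.25 = 5.06334
RVP_blend = 5.06334^(1/1.25) = 3.661

3.661 psi


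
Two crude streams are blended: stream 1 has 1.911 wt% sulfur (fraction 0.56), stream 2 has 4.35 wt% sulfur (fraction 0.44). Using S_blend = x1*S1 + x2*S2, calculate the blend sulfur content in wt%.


Linear sulfur blending: S_blend = x1*S1 + x2*S2
Contribution 1: 0.56 * 1.911 = 1.07016 wt%
Contribution 2: 0.44 * 4.35 = 1.914 wt%
S_blend = 1.07016 + 1.914 = 2.98416

2.98416 wt%


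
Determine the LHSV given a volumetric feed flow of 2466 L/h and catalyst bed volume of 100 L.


LHSV = volumetric feed rate / catalyst volume
= 2466 L/h / 100 L
= 24.66 h^-1

24.66 h^-1


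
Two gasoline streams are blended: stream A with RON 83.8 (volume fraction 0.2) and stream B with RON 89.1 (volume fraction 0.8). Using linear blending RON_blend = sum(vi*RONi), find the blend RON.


Linear blending: RON_blend = sum(vi * RONi)
Contribution 1: 0.2 * 83.8 = 16.76
Contribution 2: 0.8 * 89.1 = 71.28
RON_blend = 16.76 + 71.28 = 88.04

88.04


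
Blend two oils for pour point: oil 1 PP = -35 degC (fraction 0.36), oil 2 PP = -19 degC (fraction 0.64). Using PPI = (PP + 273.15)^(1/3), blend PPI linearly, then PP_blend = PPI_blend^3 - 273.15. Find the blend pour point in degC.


PPI_1 = (-35 + 273.15)^(1/3) = 6.198456
PPI_2 = (-19 + 273.15)^(1/3) = 6.334272
PPI_blend = 0.36 * 6.198456 + 0.64 * 6.334272 = 6.285378
PP_blend = 6.285378^3 - 273.15 = 248.31 - 273.15 = -24.84

-24.84 degC


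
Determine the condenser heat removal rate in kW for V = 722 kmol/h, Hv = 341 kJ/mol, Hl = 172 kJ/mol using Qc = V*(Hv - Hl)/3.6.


Qc = 722 * (341 - 172) / 3.6 = 722 * 169 / 3.6 = 33890

33890 kW


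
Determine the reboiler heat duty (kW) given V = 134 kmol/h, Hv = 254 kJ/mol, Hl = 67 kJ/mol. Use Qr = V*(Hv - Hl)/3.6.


Qr = 134 * (254 - 67) / 3.6 = 134 * 187 / 3.6 = 6961

6961 kW


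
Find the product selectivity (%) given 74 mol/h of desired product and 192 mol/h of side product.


Selectivity = desired / (desired + undesired) * 100
Total products = 74 + 192 = 266 mol/h
S = 74 / 266 * 100
= 0.2782 * 100
= 27.82 %

27.82 %


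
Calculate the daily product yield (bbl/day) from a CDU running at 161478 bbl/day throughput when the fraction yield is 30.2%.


Crude throughput = 161478 bbl/day
Fraction yield = 30.2%
yield = throughput * fraction / 100
yield = 161478 * 30.2 / 100 = 48766.356

48766.356 bbl/day


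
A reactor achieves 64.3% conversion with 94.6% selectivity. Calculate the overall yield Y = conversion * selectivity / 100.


Overall yield = conversion (%) * selectivity (%) / 100
Conversion = 64.3%, Selectivity = 94.6%
Y = 64.3 * 94.6 / 100
= 60.8278 %

60.8278 %


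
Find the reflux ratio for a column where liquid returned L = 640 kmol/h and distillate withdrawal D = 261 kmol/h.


Reflux ratio definition: R = L / D (liquid returned / distillate withdrawn)
L = 640 kmol/h, D = 261 kmol/h
R = 640 / 261 = 2.452

2.452


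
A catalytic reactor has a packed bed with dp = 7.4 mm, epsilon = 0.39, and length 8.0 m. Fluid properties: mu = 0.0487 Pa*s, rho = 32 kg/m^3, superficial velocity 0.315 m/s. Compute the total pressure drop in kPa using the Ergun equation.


dp = 7.4 mm = 0.0074 m
Viscous term = 150*0.0487*0.315*(1-0.39)^2 / (0.0074^2*0.39^3) = 263593
Inertial term = 1.75*32*0.315^2*(1-0.39) / (0.0074*0.39^3) = 7721.71
dP/L = 263593 + 7721.71 = 271315 Pa/m
dP = 271315 * 8.0 / 1000 = 2171 kPa

2171 kPa


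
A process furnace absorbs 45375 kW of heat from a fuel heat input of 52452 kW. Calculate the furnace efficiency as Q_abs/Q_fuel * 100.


Furnace efficiency = Q_absorbed / Q_fuel * 100
= 45375 / 52452 * 100 = 86.51

86.51 %


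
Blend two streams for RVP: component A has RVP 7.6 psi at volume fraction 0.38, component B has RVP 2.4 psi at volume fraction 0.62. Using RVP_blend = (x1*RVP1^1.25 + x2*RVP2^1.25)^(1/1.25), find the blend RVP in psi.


Chevron index: RVP_blend = (sum xi*RVPi^1.25)^(1/1.25)
RVP^1.25 terms: 0.38 * 7.6^1.25 + 0.62 * 2.4^1.25 = 6.6472
RVP_blend = 6.6472^(1/1.25) = 4.551

4.551 psi


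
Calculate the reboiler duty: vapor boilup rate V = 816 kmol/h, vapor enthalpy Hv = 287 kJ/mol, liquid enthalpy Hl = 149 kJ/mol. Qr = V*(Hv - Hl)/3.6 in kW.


Qr = 816 * (287 - 149) / 3.6 = 816 * 138 / 3.6 = 31280

31280 kW


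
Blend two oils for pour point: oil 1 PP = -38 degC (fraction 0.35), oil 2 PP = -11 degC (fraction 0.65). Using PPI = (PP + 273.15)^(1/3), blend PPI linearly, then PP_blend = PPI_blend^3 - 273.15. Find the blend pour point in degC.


PPI_1 = (-38 + 273.15)^(1/3) = 6.172318
PPI_2 = (-11 + 273.15)^(1/3) = 6.400049
PPI_blend = 0.35 * 6.172318 + 0.65 * 6.400049 = 6.320343
PP_blend = 6.320343^3 - 273.15 = 252.4771 - 273.15 = -20.67

-20.67 degC


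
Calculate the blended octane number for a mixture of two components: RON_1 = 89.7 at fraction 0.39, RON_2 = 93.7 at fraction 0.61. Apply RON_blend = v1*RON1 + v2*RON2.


Linear blending: RON_blend = sum(vi * RONi)
Contribution 1: 0.39 * 89.7 = 34.983
Contribution 2: 0.61 * 93.7 = 57.157
RON_blend = 34.983 + 57.157 = 92.14

92.14


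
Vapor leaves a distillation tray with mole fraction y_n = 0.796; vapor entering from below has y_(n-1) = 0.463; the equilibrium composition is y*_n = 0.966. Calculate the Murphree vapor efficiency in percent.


Murphree vapor efficiency: EMV = (y_n - y_(n-1)) / (y*_n - y_(n-1)) * 100
EMV = (0.796 - 0.463) / (0.966 - 0.463) * 100 = 0.333 / 0.503 * 100 = 66.20

66.20 %


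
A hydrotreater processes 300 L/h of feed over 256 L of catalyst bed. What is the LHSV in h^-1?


LHSV = volumetric feed rate / catalyst volume
= 300 L/h / 256 L
= 1.172 h^-1

1.172 h^-1


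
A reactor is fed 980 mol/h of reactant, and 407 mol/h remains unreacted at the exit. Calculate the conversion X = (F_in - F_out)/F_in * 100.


X = (F_in - F_out) / F_in * 100
Moles reacted = 980 - 407 = 573
X = 573 / 980 * 100
= 0.5847 * 100
= 58.47 %

58.47 %


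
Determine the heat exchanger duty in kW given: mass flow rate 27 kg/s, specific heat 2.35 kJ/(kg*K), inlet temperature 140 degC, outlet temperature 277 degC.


Q = m_dot * cp * delta_T
delta_T = 277 - 140 = 137 K
Q = 27 * 2.35 * 137
= 63.45 * 137
= 8692.65 kW

8692.65 kW


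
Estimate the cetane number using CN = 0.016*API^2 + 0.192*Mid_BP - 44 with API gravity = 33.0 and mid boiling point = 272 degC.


CN = 0.016 * 33.0^2 + 0.192 * 272 - 44
CN = 17.424 + 52.224 - 44 = 25.648

25.648


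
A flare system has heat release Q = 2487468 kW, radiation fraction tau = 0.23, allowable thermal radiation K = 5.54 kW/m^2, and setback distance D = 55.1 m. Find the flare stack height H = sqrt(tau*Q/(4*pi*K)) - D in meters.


tau*Q/(4*pi*K) = 0.23 * 2487468 / (4 * pi * 5.54) = 8217.99
sqrt(8217.99) = 90.6531
H = 90.6531 - 55.1 = 35.55

35.55 m


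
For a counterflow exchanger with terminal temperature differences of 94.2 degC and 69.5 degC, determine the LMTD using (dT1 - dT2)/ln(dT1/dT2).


LMTD = (dT1 - dT2) / ln(dT1/dT2)
= (94.2 - 69.5) / ln(94.2 / 69.5) = 24.7 / 0.304093 = 81.23

81.23 degC


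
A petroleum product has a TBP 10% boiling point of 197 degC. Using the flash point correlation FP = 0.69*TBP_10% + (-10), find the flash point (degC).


FP = 0.69 * 197 + (-10) = 125.93

125.93 degC


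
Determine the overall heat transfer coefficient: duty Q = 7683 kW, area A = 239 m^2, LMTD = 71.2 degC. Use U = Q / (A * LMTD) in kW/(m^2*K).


From Q = U*A*LMTD, U = Q / (A * LMTD)
U = 7683 / (239 * 71.2) = 7683 / 17016.8 = 0.4515

0.4515 kW/(m^2*K)


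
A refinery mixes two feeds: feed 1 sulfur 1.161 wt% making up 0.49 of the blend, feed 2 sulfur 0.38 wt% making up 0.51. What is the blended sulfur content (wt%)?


Linear sulfur blending: S_blend = x1*S1 + x2*S2
Contribution 1: 0.49 * 1.161 = 0.56889 wt%
Contribution 2: 0.51 * 0.38 = 0.1938 wt%
S_blend = 0.56889 + 0.1938 = 0.76269

0.76269 wt%


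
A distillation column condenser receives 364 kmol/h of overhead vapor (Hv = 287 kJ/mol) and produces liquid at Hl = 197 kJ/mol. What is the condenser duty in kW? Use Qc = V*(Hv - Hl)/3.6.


Qc = 364 * (287 - 197) / 3.6 = 364 * 90 / 3.6 = 9100

9100 kW


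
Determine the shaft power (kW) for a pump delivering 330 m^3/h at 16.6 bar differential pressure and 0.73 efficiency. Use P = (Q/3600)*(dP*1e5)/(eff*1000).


Q = 330 / 3600 = 0.0916667 m^3/s
P = 0.0916667 * (16.6 * 1e5) / 0.73 / 1000 = 208.4

208.4 kW


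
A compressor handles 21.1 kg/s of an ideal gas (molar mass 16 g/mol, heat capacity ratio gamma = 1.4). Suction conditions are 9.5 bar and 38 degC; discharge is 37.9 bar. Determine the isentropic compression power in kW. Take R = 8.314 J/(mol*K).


Isentropic work: W = m*(gamma/(gamma-1))*(R*T1/MW)*((P2/P1)^((gamma-1)/gamma) - 1)
T1 = 38 + 273.15 = 311.15 K
Pressure ratio = 37.9 / 9.5 = 3.98947
Exponent = (1.4 - 1)/1.4 = 0.285714
(P2/P1)^exp - 1 = 3.98947^0.285714 - 1 = 0.484875
W = 21.1 * 1.4 / 0.4 * 8.314 * 311.15 / 16 * 0.484875 = 5789

5789 kW


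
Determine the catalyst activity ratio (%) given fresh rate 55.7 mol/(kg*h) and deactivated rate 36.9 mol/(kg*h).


Activity (%) = (rate_used / rate_fresh) * 100
rate_used = 36.9, rate_fresh = 55.7
= (36.9 / 55.7) * 100
= 0.6625 * 100 = 66.25

66.25 %


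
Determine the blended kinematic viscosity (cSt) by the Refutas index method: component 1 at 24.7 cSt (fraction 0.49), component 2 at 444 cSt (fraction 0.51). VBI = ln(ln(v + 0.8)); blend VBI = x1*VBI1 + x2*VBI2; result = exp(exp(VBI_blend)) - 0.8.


Refutas method: VBN_i = 14.534*ln(ln(visc_i + 0.8)) + 10.975, blended linearly by mass fraction; since VBN is linear in VBI_i = ln(ln(visc_i + 0.8)) and the fractions sum to 1, blend VBI directly: visc = exp(exp(VBI_blend)) - 0.8
VBI_1 = ln(ln(24.7 + 0.8)) = 1.17517
VBI_2 = ln(ln(444 + 0.8)) = 1.8079
VBI_blend = 0.49 * 1.17517 + 0.51 * 1.8079 = 1.49786
visc_blend = exp(exp(1.49786)) - 0.8 = 86.74

86.74 cSt


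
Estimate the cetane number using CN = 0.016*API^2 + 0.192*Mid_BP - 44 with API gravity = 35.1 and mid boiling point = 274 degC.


CN = 0.016 * 35.1^2 + 0.192 * 274 - 44
CN = 19.71216 + 52.608 - 44 = 28.32016

28.32016


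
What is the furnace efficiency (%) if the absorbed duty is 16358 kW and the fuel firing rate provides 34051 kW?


Furnace efficiency = Q_absorbed / Q_fuel * 100
= 16358 / 34051 * 100 = 48.04

48.04 %


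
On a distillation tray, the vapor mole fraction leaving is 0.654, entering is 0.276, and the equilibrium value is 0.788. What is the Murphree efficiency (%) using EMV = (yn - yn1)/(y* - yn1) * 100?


Murphree vapor efficiency: EMV = (y_n - y_(n-1)) / (y*_n - y_(n-1)) * 100
EMV = (0.654 - 0.276) / (0.788 - 0.276) * 100 = 0.378 / 0.512 * 100 = 73.83

73.83 %


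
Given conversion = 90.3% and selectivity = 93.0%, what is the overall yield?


Overall yield = conversion (%) * selectivity (%) / 100
Conversion = 90.3%, Selectivity = 93.0%
Y = 90.3 * 93.0 / 100
= 83.979 %

83.979 %


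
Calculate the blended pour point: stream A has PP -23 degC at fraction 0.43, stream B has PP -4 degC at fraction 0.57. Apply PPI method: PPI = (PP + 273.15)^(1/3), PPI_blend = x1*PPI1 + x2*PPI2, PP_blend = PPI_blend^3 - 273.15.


PPI_1 = (-23 + 273.15)^(1/3) = 6.300865
PPI_2 = (-4 + 273.15)^(1/3) = 6.456514
PPI_blend = 0.43 * 6.300865 + 0.57 * 6.456514 = 6.389585
PP_blend = 6.389585^3 - 273.15 = 260.8663 - 273.15 = -12.28

-12.28 degC


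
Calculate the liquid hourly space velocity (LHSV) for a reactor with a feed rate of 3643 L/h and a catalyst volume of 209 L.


LHSV = volumetric feed rate / catalyst volume
= 3643 L/h / 209 L
= 17.43 h^-1

17.43 h^-1


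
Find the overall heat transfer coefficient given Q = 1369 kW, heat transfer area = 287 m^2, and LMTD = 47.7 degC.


From Q = U*A*LMTD, U = Q / (A * LMTD)
U = 1369 / (287 * 47.7) = 1369 / 13689.9 = 0.1000

0.1000 kW/(m^2*K)


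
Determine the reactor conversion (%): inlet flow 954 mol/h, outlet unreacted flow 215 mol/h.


X = (F_in - F_out) / F_in * 100
Moles reacted = 954 - 215 = 739
X = 739 / 954 * 100
= 0.7746 * 100
= 77.46 %

77.46 %


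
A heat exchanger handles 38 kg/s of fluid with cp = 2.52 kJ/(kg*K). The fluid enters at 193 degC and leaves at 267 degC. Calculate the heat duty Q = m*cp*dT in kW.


Q = m_dot * cp * delta_T
delta_T = 267 - 193 = 74 K
Q = 38 * 2.52 * 74
= 95.76 * 74
= 7086.24 kW

7086.24 kW


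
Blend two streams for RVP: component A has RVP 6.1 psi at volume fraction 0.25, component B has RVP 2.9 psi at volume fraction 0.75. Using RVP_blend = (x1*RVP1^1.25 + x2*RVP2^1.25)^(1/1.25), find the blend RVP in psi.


Chevron index: RVP_blend = (sum xi*RVPi^1.25)^(1/1.25)
RVP^1.25 terms: 0.25 * 6.1^1.25 + 0.75 * 2.9^1.25 = 5.23494
RVP_blend = 5.23494^(1/1.25) = 3.759

3.759 psi


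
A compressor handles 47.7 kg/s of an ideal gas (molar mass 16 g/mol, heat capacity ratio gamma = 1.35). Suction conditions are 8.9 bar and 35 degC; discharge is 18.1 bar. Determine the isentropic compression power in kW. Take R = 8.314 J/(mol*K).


Isentropic work: W = m*(gamma/(gamma-1))*(R*T1/MW)*((P2/P1)^((gamma-1)/gamma) - 1)
T1 = 35 + 273.15 = 308.15 K
Pressure ratio = 18.1 / 8.9 = 2.03371
Exponent = (1.35 - 1)/1.35 = 0.259259
(P2/P1)^exp - 1 = 2.03371^0.259259 - 1 = 0.202062
W = 47.7 * 1.35 / 0.35 * 8.314 * 308.15 / 16 * 0.202062 = 5953

5953 kW


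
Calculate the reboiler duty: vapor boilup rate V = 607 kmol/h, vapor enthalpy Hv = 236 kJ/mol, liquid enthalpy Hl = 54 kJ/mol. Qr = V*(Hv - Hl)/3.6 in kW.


Qr = 607 * (236 - 54) / 3.6 = 607 * 182 / 3.6 = 30690

30690 kW


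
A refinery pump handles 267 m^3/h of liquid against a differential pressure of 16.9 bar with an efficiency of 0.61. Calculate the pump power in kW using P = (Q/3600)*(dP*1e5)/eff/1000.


Q = 267 / 3600 = 0.0741667 m^3/s
P = 0.0741667 * (16.9 * 1e5) / 0.61 / 1000 = 205.5

205.5 kW


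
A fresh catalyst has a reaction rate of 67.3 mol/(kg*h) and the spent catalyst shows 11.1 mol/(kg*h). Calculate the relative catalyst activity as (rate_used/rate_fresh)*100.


Activity (%) = (rate_used / rate_fresh) * 100
rate_used = 11.1, rate_fresh = 67.3
= (11.1 / 67.3) * 100
= 0.1649 * 100 = 16.49

16.49 %


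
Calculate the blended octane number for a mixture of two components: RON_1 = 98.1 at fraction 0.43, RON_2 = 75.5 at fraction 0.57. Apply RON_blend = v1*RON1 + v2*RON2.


Linear blending: RON_blend = sum(vi * RONi)
Contribution 1: 0.43 * 98.1 = 42.183
Contribution 2: 0.57 * 75.5 = 43.035
RON_blend = 42.183 + 43.035 = 85.218

85.218


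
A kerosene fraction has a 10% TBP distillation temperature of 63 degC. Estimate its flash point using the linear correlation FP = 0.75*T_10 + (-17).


FP = 0.75 * 63 + (-17) = 30.25

30.25 degC


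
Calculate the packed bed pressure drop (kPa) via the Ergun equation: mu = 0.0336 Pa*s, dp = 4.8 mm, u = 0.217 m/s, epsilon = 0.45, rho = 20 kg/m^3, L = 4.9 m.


dp = 4.8 mm = 0.0048 m
Viscous term = 150*0.0336*0.217*(1-0.45)^2 / (0.0048^2*0.45^3) = 157578
Inertial term = 1.75*20*0.217^2*(1-0.45) / (0.0048*0.45^3) = 2072.39
dP/L = 157578 + 2072.39 = 159650 Pa/m
dP = 159650 * 4.9 / 1000 = 782.3 kPa

782.3 kPa


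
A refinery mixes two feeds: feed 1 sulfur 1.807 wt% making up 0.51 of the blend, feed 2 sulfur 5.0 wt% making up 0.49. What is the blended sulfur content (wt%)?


Linear sulfur blending: S_blend = x1*S1 + x2*S2
Contribution 1: 0.51 * 1.807 = 0.92157 wt%
Contribution 2: 0.49 * 5.0 = 2.45 wt%
S_blend = 0.92157 + 2.45 = 3.37157

3.37157 wt%


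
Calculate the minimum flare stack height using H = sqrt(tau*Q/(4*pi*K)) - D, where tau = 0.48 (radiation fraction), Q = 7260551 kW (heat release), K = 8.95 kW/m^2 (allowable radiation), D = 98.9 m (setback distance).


tau*Q/(4*pi*K) = 0.48 * 7260551 / (4 * pi * 8.95) = 30986.9
sqrt(30986.9) = 176.031
H = 176.031 - 98.9 = 77.13

77.13 m


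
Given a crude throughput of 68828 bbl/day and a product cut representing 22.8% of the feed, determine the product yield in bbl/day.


Crude throughput = 68828 bbl/day
Fraction yield = 22.8%
yield = throughput * fraction / 100
yield = 68828 * 22.8 / 100 = 15692.784

15692.784 bbl/day


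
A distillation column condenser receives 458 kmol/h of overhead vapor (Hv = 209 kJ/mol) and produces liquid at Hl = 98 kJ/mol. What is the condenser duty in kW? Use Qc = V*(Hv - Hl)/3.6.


Qc = 458 * (209 - 98) / 3.6 = 458 * 111 / 3.6 = 14120

14120 kW


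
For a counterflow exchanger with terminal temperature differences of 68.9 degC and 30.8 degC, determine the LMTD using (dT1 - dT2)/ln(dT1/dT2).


LMTD = (dT1 - dT2) / ln(dT1/dT2)
= (68.9 - 30.8) / ln(68.9 / 30.8) = 38.1 / 0.805141 = 47.32

47.32 degC


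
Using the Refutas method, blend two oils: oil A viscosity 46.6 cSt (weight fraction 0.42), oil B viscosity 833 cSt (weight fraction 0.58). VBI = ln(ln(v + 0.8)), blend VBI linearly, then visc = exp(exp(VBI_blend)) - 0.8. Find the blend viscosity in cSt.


Refutas method: VBN_i = 14.534*ln(ln(visc_i + 0.8)) + 10.975, blended linearly by mass fraction; since VBN is linear in VBI_i = ln(ln(visc_i + 0.8)) and the fractions sum to 1, blend VBI directly: visc = exp(exp(VBI_blend)) - 0.8
VBI_1 = ln(ln(46.6 + 0.8)) = 1.35031
VBI_2 = ln(ln(833 + 0.8)) = 1.90598
VBI_blend = 0.42 * 1.35031 + 0.58 * 1.90598 = 1.6726
visc_blend = exp(exp(1.6726)) - 0.8 = 204.8

204.8 cSt


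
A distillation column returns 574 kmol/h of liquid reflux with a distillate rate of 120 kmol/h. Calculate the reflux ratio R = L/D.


Reflux ratio definition: R = L / D (liquid returned / distillate withdrawn)
L = 574 kmol/h, D = 120 kmol/h
R = 574 / 120 = 4.783

4.783


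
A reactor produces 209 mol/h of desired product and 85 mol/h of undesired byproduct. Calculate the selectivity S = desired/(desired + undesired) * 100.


Selectivity = desired / (desired + undesired) * 100
Total products = 209 + 85 = 294 mol/h
S = 209 / 294 * 100
= 0.7109 * 100
= 71.09 %

71.09 %


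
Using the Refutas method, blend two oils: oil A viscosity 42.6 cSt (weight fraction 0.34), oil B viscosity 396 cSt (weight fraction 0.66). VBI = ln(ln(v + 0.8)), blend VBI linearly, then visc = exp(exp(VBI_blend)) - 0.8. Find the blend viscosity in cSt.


Refutas method: VBN_i = 14.534*ln(ln(visc_i + 0.8)) + 10.975, blended linearly by mass fraction; since VBN is linear in VBI_i = ln(ln(visc_i + 0.8)) and the fractions sum to 1, blend VBI directly: visc = exp(exp(VBI_blend)) - 0.8
VBI_1 = ln(ln(42.6 + 0.8)) = 1.3272
VBI_2 = ln(ln(396 + 0.8)) = 1.78899
VBI_blend = 0.34 * 1.3272 + 0.66 * 1.78899 = 1.63198
visc_blend = exp(exp(1.63198)) - 0.8 = 165.5

165.5 cSt


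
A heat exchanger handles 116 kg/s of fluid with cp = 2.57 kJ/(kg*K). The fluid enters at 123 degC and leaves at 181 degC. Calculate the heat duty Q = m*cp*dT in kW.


Q = m_dot * cp * delta_T
delta_T = 181 - 123 = 58 K
Q = 116 * 2.57 * 58
= 298.12 * 58
= 17290.96 kW

17290.96 kW


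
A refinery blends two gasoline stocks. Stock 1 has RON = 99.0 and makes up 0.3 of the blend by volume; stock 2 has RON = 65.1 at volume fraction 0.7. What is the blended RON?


Linear blending: RON_blend = sum(vi * RONi)
Contribution 1: 0.3 * 99.0 = 29.7
Contribution 2: 0.7 * 65.1 = 45.57
RON_blend = 29.7 + 45.57 = 75.27

75.27


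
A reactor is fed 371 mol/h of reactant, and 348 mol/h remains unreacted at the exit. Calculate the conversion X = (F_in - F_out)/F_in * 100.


X = (F_in - F_out) / F_in * 100
Moles reacted = 371 - 348 = 23
X = 23 / 371 * 100
= 0.06199 * 100
= 6.199 %

6.199 %


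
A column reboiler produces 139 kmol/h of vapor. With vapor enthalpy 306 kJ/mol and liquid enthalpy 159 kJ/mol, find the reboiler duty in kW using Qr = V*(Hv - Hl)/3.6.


Qr = 139 * (306 - 159) / 3.6 = 139 * 147 / 3.6 = 5676

5676 kW


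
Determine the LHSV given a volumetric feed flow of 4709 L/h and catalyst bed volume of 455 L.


LHSV = volumetric feed rate / catalyst volume
= 4709 L/h / 455 L
= 10.35 h^-1

10.35 h^-1


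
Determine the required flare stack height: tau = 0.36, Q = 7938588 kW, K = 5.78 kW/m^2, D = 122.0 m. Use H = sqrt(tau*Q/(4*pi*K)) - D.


tau*Q/(4*pi*K) = 0.36 * 7938588 / (4 * pi * 5.78) = 39346.7
sqrt(39346.7) = 198.36
H = 198.36 - 122.0 = 76.36

76.36 m


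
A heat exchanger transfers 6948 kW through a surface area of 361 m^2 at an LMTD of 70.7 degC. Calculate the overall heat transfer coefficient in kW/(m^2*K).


From Q = U*A*LMTD, U = Q / (A * LMTD)
U = 6948 / (361 * 70.7) = 6948 / 25522.7 = 0.2722

0.2722 kW/(m^2*K)


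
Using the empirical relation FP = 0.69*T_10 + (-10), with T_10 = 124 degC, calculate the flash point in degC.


FP = 0.69 * 124 + (-10) = 75.56

75.56 degC


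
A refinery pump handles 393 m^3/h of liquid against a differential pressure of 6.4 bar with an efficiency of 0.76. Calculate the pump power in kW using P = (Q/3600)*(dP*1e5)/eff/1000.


Q = 393 / 3600 = 0.109167 m^3/s
P = 0.109167 * (6.4 * 1e5) / 0.76 / 1000 = 91.93

91.93 kW


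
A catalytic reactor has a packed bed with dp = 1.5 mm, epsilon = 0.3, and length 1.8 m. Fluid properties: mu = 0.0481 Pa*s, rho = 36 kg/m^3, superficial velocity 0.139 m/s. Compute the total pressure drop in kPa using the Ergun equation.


dp = 1.5 mm = 0.0015 m
Viscous term = 150*0.0481*0.139*(1-0.3)^2 / (0.0015^2*0.3^3) = 8089110
Inertial term = 1.75*36*0.139^2*(1-0.3) / (0.0015*0.3^3) = 21038.4
dP/L = 8089110 + 21038.4 = 8110150 Pa/m
dP = 8110150 * 1.8 / 1000 = 14600 kPa

14600 kPa


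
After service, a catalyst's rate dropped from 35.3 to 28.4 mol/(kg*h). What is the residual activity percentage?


Activity (%) = (rate_used / rate_fresh) * 100
rate_used = 28.4, rate_fresh = 35.3
= (28.4 / 35.3) * 100
= 0.8045 * 100 = 80.45

80.45 %


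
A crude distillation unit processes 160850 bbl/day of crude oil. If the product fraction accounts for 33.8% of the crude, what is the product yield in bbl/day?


Crude throughput = 160850 bbl/day
Fraction yield = 33.8%
yield = throughput * fraction / 100
yield = 160850 * 33.8 / 100 = 54367.3

54367.3 bbl/day


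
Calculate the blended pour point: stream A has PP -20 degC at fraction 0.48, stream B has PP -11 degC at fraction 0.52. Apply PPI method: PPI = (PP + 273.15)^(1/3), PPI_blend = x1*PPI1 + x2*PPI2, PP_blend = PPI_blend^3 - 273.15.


PPI_1 = (-20 + 273.15)^(1/3) = 6.325953
PPI_2 = (-11 + 273.15)^(1/3) = 6.400049
PPI_blend = 0.48 * 6.325953 + 0.52 * 6.400049 = 6.364483
PP_blend = 6.364483^3 - 273.15 = 257.8038 - 273.15 = -15.35

-15.35 degC


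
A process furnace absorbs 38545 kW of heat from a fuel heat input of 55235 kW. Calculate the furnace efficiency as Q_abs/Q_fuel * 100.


Furnace efficiency = Q_absorbed / Q_fuel * 100
= 38545 / 55235 * 100 = 69.78

69.78 %


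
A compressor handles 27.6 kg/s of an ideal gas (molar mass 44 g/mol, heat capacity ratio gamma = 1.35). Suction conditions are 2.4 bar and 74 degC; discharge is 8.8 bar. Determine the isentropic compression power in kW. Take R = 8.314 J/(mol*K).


Isentropic work: W = m*(gamma/(gamma-1))*(R*T1/MW)*((P2/P1)^((gamma-1)/gamma) - 1)
T1 = 74 + 273.15 = 347.15 K
Pressure ratio = 8.8 / 2.4 = 3.66667
Exponent = (1.35 - 1)/1.35 = 0.259259
(P2/P1)^exp - 1 = 3.66667^0.259259 - 1 = 0.40053
W = 27.6 * 1.35 / 0.35 * 8.314 * 347.15 / 44 * 0.40053 = 2797

2797 kW


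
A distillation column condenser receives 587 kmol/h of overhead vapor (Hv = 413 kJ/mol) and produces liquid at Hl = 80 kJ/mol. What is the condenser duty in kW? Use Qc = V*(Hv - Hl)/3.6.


Qc = 587 * (413 - 80) / 3.6 = 587 * 333 / 3.6 = 54300

54300 kW


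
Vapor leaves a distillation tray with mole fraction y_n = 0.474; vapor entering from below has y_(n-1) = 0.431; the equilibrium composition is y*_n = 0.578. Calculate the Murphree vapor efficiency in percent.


Murphree vapor efficiency: EMV = (y_n - y_(n-1)) / (y*_n - y_(n-1)) * 100
EMV = (0.474 - 0.431) / (0.578 - 0.431) * 100 = 0.043 / 0.147 * 100 = 29.25

29.25 %


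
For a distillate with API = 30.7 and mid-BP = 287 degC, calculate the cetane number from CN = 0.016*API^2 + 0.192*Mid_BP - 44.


CN = 0.016 * 30.7^2 + 0.192 * 287 - 44
CN = 15.07984 + 55.104 - 44 = 26.18384

26.18384


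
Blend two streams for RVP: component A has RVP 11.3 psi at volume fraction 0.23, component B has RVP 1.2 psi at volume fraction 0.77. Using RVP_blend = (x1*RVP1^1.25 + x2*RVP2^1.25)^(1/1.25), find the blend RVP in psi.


Chevron index: RVP_blend = (sum xi*RVPi^1.25)^(1/1.25)
RVP^1.25 terms: 0.23 * 11.3^1.25 + 0.77 * 1.2^1.25 = 5.73223
RVP_blend = 5.73223^(1/1.25) = 4.043

4.043 psi


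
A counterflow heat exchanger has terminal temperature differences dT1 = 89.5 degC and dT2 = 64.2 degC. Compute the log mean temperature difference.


LMTD = (dT1 - dT2) / ln(dT1/dT2)
= (89.5 - 64.2) / ln(89.5 / 64.2) = 25.3 / 0.332235 = 76.15

76.15 degC


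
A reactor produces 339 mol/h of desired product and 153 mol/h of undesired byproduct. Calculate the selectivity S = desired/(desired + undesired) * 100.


Selectivity = desired / (desired + undesired) * 100
Total products = 339 + 153 = 492 mol/h
S = 339 / 492 * 100
= 0.6890 * 100
= 68.90 %

68.90 %


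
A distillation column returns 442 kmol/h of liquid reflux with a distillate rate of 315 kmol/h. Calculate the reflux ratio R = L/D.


Reflux ratio definition: R = L / D (liquid returned / distillate withdrawn)
L = 442 kmol/h, D = 315 kmol/h
R = 442 / 315 = 1.403

1.403


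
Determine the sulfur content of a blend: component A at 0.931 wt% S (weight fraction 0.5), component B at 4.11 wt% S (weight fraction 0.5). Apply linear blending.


Linear sulfur blending: S_blend = x1*S1 + x2*S2
Contribution 1: 0.5 * 0.931 = 0.4655 wt%
Contribution 2: 0.5 * 4.11 = 2.055 wt%
S_blend = 0.4655 + 2.055 = 2.5205

2.5205 wt%


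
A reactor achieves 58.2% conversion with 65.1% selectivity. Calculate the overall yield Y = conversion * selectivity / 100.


Overall yield = conversion (%) * selectivity (%) / 100
Conversion = 58.2%, Selectivity = 65.1%
Y = 58.2 * 65.1 / 100
= 37.8882 %

37.8882 %


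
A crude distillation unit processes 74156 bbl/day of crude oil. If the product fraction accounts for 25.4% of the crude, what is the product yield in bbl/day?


Crude throughput = 74156 bbl/day
Fraction yield = 25.4%
yield = throughput * fraction / 100
yield = 74156 * 25.4 / 100 = 18835.624

18835.624 bbl/day


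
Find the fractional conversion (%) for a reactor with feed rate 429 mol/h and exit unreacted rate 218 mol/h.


X = (F_in - F_out) / F_in * 100
Moles reacted = 429 - 218 = 211
X = 211 / 429 * 100
= 0.4918 * 100
= 49.18 %

49.18 %


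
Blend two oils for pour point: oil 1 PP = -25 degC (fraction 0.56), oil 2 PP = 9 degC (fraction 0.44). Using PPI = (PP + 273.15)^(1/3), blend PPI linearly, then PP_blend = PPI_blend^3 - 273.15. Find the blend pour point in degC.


PPI_1 = (-25 + 273.15)^(1/3) = 6.284028
PPI_2 = (9 + 273.15)^(1/3) = 6.558835
PPI_blend = 0.56 * 6.284028 + 0.44 * 6.558835 = 6.404943
PP_blend = 6.404943^3 - 273.15 = 262.7519 - 273.15 = -10.4

-10.4 degC


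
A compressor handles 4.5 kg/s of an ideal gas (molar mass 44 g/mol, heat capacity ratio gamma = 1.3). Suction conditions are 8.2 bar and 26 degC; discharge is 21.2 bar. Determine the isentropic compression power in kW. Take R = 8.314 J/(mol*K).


Isentropic work: W = m*(gamma/(gamma-1))*(R*T1/MW)*((P2/P1)^((gamma-1)/gamma) - 1)
T1 = 26 + 273.15 = 299.15 K
Pressure ratio = 21.2 / 8.2 = 2.58537
Exponent = (1.3 - 1)/1.3 = 0.230769
(P2/P1)^exp - 1 = 2.58537^0.230769 - 1 = 0.245081
W = 4.5 * 1.3 / 0.3 * 8.314 * 299.15 / 44 * 0.245081 = 270.1

270.1 kW


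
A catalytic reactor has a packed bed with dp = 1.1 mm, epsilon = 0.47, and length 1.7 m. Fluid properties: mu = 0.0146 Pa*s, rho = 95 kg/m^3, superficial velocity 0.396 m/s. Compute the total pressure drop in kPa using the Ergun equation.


dp = 1.1 mm = 0.0011 m
Viscous term = 150*0.0146*0.396*(1-0.47)^2 / (0.0011^2*0.47^3) = 1939150
Inertial term = 1.75*95*0.396^2*(1-0.47) / (0.0011*0.47^3) = 120988
dP/L = 1939150 + 120988 = 2060140 Pa/m
dP = 2060140 * 1.7 / 1000 = 3502 kPa

3502 kPa


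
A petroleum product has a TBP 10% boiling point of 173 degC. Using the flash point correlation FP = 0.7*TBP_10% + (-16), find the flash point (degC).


FP = 0.7 * 173 + (-16) = 105.1

105.1 degC


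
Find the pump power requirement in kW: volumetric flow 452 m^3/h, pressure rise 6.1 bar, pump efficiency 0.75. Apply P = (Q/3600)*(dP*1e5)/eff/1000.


Q = 452 / 3600 = 0.125556 m^3/s
P = 0.125556 * (6.1 * 1e5) / 0.75 / 1000 = 102.1

102.1 kW


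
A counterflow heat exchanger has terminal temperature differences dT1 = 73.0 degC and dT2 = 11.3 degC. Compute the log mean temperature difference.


LMTD = (dT1 - dT2) / ln(dT1/dT2)
= (73.0 - 11.3) / ln(73.0 / 11.3) = 61.7 / 1.86566 = 33.07

33.07 degC


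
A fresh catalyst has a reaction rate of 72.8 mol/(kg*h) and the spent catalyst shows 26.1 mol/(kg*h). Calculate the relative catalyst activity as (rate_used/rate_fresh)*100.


Activity (%) = (rate_used / rate_fresh) * 100
rate_used = 26.1, rate_fresh = 72.8
= (26.1 / 72.8) * 100
= 0.3585 * 100 = 35.85

35.85 %
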